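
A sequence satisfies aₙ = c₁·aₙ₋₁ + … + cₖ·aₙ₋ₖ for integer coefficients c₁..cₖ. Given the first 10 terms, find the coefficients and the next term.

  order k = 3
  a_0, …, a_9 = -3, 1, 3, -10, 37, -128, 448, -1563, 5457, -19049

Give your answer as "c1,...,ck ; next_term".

-3,2,1 ; 66498

  a_3 = -3·3 + 2·1 + 1·-3 = -10
  a_4 = -3·-10 + 2·3 + 1·1 = 37
  a_5 = -3·37 + 2·-10 + 1·3 = -128
  a_6 = -3·-128 + 2·37 + 1·-10 = 448
  a_7 = -3·448 + 2·-128 + 1·37 = -1563
  a_8 = -3·-1563 + 2·448 + 1·-128 = 5457
  a_9 = -3·5457 + 2·-1563 + 1·448 = -19049
  a_10 = -3·-19049 + 2·5457 + 1·-1563 = 66498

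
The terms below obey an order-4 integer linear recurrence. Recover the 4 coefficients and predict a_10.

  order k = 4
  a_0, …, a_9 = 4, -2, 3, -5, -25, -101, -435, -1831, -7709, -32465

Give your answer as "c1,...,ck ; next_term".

4,1,0,-2 ; -136699

  a_4 = 4·-5 + 1·3 + 0·-2 + -2·4 = -25
  a_5 = 4·-25 + 1·-5 + 0·3 + -2·-2 = -101
  a_6 = 4·-101 + 1·-25 + 0·-5 + -2·3 = -435
  a_7 = 4·-435 + 1·-101 + 0·-25 + -2·-5 = -1831
  a_8 = 4·-1831 + 1·-435 + 0·-101 + -2·-25 = -7709
  a_9 = 4·-7709 + 1·-1831 + 0·-435 + -2·-101 = -32465
  a_10 = 4·-32465 + 1·-7709 + 0·-1831 + -2·-435 = -136699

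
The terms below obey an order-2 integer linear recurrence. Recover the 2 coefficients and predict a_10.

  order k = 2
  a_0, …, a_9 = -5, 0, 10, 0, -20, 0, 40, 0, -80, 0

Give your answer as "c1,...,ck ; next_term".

  a_2 = 0·0 + -2·-5 = 10
  a_3 = 0·10 + -2·0 = 0
  a_4 = 0·0 + -2·10 = -20
  a_5 = 0·-20 + -2·0 = 0
  a_6 = 0·0 + -2·-20 = 40
  a_7 = 0·40 + -2·0 = 0
  a_8 = 0·0 + -2·40 = -80
  a_9 = 0·-80 + -2·0 = 0
  a_10 = 0·0 + -2·-80 = 160

0,-2 ; 160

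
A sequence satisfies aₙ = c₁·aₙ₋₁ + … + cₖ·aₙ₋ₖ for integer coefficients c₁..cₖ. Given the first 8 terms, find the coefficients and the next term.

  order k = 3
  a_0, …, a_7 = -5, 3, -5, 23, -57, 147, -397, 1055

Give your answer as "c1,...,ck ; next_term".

-2,1,-2 ; -2801

  a_3 = -2·-5 + 1·3 + -2·-5 = 23
  a_4 = -2·23 + 1·-5 + -2·3 = -57
  a_5 = -2·-57 + 1·23 + -2·-5 = 147
  a_6 = -2·147 + 1·-57 + -2·23 = -397
  a_7 = -2·-397 + 1·147 + -2·-57 = 1055
  a_8 = -2·1055 + 1·-397 + -2·147 = -2801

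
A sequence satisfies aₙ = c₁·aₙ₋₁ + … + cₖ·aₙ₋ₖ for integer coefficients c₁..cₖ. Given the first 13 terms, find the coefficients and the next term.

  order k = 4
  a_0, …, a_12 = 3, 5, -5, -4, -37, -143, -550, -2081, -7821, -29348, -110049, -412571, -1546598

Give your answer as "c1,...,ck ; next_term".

4,0,-3,-2 ; -5797549

  a_4 = 4·-4 + 0·-5 + -3·5 + -2·3 = -37
  a_5 = 4·-37 + 0·-4 + -3·-5 + -2·5 = -143
  a_6 = 4·-143 + 0·-37 + -3·-4 + -2·-5 = -550
  a_7 = 4·-550 + 0·-143 + -3·-37 + -2·-4 = -2081
  a_8 = 4·-2081 + 0·-550 + -3·-143 + -2·-37 = -7821
  a_9 = 4·-7821 + 0·-2081 + -3·-550 + -2·-143 = -29348
  a_10 = 4·-29348 + 0·-7821 + -3·-2081 + -2·-550 = -110049
  a_11 = 4·-110049 + 0·-29348 + -3·-7821 + -2·-2081 = -412571
  a_12 = 4·-412571 + 0·-110049 + -3·-29348 + -2·-7821 = -1546598
  a_13 = 4·-1546598 + 0·-412571 + -3·-110049 + -2·-29348 = -5797549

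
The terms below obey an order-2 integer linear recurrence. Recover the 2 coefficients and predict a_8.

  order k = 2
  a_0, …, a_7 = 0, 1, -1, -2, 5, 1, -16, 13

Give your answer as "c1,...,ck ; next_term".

-1,-3 ; 35

  a_2 = -1·1 + -3·0 = -1
  a_3 = -1·-1 + -3·1 = -2
  a_4 = -1·-2 + -3·-1 = 5
  a_5 = -1·5 + -3·-2 = 1
  a_6 = -1·1 + -3·5 = -16
  a_7 = -1·-16 + -3·1 = 13
  a_8 = -1·13 + -3·-16 = 35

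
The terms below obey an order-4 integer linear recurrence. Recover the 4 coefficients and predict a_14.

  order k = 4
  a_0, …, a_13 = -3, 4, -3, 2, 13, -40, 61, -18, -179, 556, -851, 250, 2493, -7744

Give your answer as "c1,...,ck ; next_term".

-2,-2,2,-1 ; 11853

  a_4 = -2·2 + -2·-3 + 2·4 + -1·-3 = 13
  a_5 = -2·13 + -2·2 + 2·-3 + -1·4 = -40
  a_6 = -2·-40 + -2·13 + 2·2 + -1·-3 = 61
  a_7 = -2·61 + -2·-40 + 2·13 + -1·2 = -18
  a_8 = -2·-18 + -2·61 + 2·-40 + -1·13 = -179
  a_9 = -2·-179 + -2·-18 + 2·61 + -1·-40 = 556
  a_10 = -2·556 + -2·-179 + 2·-18 + -1·61 = -851
  a_11 = -2·-851 + -2·556 + 2·-179 + -1·-18 = 250
  a_12 = -2·250 + -2·-851 + 2·556 + -1·-179 = 2493
  a_13 = -2·2493 + -2·250 + 2·-851 + -1·556 = -7744
  a_14 = -2·-7744 + -2·2493 + 2·250 + -1·-851 = 11853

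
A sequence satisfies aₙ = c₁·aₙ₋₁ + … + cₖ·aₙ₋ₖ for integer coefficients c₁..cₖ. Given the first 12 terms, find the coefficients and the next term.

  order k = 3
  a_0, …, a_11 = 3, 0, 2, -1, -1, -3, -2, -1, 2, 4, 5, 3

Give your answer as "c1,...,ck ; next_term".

  a_3 = 1·2 + 0·0 + -1·3 = -1
  a_4 = 1·-1 + 0·2 + -1·0 = -1
  a_5 = 1·-1 + 0·-1 + -1·2 = -3
  a_6 = 1·-3 + 0·-1 + -1·-1 = -2
  a_7 = 1·-2 + 0·-3 + -1·-1 = -1
  a_8 = 1·-1 + 0·-2 + -1·-3 = 2
  a_9 = 1·2 + 0·-1 + -1·-2 = 4
  a_10 = 1·4 + 0·2 + -1·-1 = 5
  a_11 = 1·5 + 0·4 + -1·2 = 3
  a_12 = 1·3 + 0·5 + -1·4 = -1

1,0,-1 ; -1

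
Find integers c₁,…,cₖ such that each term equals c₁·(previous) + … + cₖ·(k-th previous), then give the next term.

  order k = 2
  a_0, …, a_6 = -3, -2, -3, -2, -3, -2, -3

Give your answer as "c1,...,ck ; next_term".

0,1 ; -2

  a_2 = 0·-2 + 1·-3 = -3
  a_3 = 0·-3 + 1·-2 = -2
  a_4 = 0·-2 + 1·-3 = -3
  a_5 = 0·-3 + 1·-2 = -2
  a_6 = 0·-2 + 1·-3 = -3
  a_7 = 0·-3 + 1·-2 = -2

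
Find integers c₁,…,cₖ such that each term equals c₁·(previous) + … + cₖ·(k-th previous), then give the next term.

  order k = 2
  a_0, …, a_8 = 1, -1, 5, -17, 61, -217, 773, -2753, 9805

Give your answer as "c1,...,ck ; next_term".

-3,2 ; -34921

  a_2 = -3·-1 + 2·1 = 5
  a_3 = -3·5 + 2·-1 = -17
  a_4 = -3·-17 + 2·5 = 61
  a_5 = -3·61 + 2·-17 = -217
  a_6 = -3·-217 + 2·61 = 773
  a_7 = -3·773 + 2·-217 = -2753
  a_8 = -3·-2753 + 2·773 = 9805
  a_9 = -3·9805 + 2·-2753 = -34921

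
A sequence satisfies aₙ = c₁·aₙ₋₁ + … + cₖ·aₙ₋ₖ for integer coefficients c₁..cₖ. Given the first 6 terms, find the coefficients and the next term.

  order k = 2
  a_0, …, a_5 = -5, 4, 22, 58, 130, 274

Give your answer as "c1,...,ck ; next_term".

3,-2 ; 562

  a_2 = 3·4 + -2·-5 = 22
  a_3 = 3·22 + -2·4 = 58
  a_4 = 3·58 + -2·22 = 130
  a_5 = 3·130 + -2·58 = 274
  a_6 = 3·274 + -2·130 = 562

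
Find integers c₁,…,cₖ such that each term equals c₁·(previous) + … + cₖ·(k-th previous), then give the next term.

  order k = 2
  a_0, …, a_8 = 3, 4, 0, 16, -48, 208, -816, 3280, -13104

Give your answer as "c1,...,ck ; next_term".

-3,4 ; 52432

  a_2 = -3·4 + 4·3 = 0
  a_3 = -3·0 + 4·4 = 16
  a_4 = -3·16 + 4·0 = -48
  a_5 = -3·-48 + 4·16 = 208
  a_6 = -3·208 + 4·-48 = -816
  a_7 = -3·-816 + 4·208 = 3280
  a_8 = -3·3280 + 4·-816 = -13104
  a_9 = -3·-13104 + 4·3280 = 52432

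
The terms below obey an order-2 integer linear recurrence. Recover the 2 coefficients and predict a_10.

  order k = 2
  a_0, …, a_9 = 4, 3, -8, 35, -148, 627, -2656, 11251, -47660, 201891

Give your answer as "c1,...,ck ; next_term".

  a_2 = -4·3 + 1·4 = -8
  a_3 = -4·-8 + 1·3 = 35
  a_4 = -4·35 + 1·-8 = -148
  a_5 = -4·-148 + 1·35 = 627
  a_6 = -4·627 + 1·-148 = -2656
  a_7 = -4·-2656 + 1·627 = 11251
  a_8 = -4·11251 + 1·-2656 = -47660
  a_9 = -4·-47660 + 1·11251 = 201891
  a_10 = -4·201891 + 1·-47660 = -855224

-4,1 ; -855224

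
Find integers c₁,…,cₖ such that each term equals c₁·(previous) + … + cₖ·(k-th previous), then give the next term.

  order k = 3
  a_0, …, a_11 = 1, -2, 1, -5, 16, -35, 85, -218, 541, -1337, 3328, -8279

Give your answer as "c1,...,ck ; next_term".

  a_3 = -2·1 + 0·-2 + -3·1 = -5
  a_4 = -2·-5 + 0·1 + -3·-2 = 16
  a_5 = -2·16 + 0·-5 + -3·1 = -35
  a_6 = -2·-35 + 0·16 + -3·-5 = 85
  a_7 = -2·85 + 0·-35 + -3·16 = -218
  a_8 = -2·-218 + 0·85 + -3·-35 = 541
  a_9 = -2·541 + 0·-218 + -3·85 = -1337
  a_10 = -2·-1337 + 0·541 + -3·-218 = 3328
  a_11 = -2·3328 + 0·-1337 + -3·541 = -8279
  a_12 = -2·-8279 + 0·3328 + -3·-1337 = 20569

-2,0,-3 ; 20569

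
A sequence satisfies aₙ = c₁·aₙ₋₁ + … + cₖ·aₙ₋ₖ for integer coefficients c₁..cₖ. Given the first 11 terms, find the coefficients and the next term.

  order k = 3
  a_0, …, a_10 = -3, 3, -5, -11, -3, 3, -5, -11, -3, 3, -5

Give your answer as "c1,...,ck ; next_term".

1,-1,1 ; -11

  a_3 = 1·-5 + -1·3 + 1·-3 = -11
  a_4 = 1·-11 + -1·-5 + 1·3 = -3
  a_5 = 1·-3 + -1·-11 + 1·-5 = 3
  a_6 = 1·3 + -1·-3 + 1·-11 = -5
  a_7 = 1·-5 + -1·3 + 1·-3 = -11
  a_8 = 1·-11 + -1·-5 + 1·3 = -3
  a_9 = 1·-3 + -1·-11 + 1·-5 = 3
  a_10 = 1·3 + -1·-3 + 1·-11 = -5
  a_11 = 1·-5 + -1·3 + 1·-3 = -11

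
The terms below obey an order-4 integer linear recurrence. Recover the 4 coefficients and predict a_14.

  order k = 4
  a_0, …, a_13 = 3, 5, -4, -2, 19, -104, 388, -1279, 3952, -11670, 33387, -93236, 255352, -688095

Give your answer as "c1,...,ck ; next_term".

  a_4 = -4·-2 + -2·-4 + 3·5 + -4·3 = 19
  a_5 = -4·19 + -2·-2 + 3·-4 + -4·5 = -104
  a_6 = -4·-104 + -2·19 + 3·-2 + -4·-4 = 388
  a_7 = -4·388 + -2·-104 + 3·19 + -4·-2 = -1279
  a_8 = -4·-1279 + -2·388 + 3·-104 + -4·19 = 3952
  a_9 = -4·3952 + -2·-1279 + 3·388 + -4·-104 = -11670
  a_10 = -4·-11670 + -2·3952 + 3·-1279 + -4·388 = 33387
  a_11 = -4·33387 + -2·-11670 + 3·3952 + -4·-1279 = -93236
  a_12 = -4·-93236 + -2·33387 + 3·-11670 + -4·3952 = 255352
  a_13 = -4·255352 + -2·-93236 + 3·33387 + -4·-11670 = -688095
  a_14 = -4·-688095 + -2·255352 + 3·-93236 + -4·33387 = 1828420

-4,-2,3,-4 ; 1828420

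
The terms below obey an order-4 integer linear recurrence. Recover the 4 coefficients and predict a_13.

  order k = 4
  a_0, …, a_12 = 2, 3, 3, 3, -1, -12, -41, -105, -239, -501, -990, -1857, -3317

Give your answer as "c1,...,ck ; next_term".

3,-1,-3,1 ; -5625

  a_4 = 3·3 + -1·3 + -3·3 + 1·2 = -1
  a_5 = 3·-1 + -1·3 + -3·3 + 1·3 = -12
  a_6 = 3·-12 + -1·-1 + -3·3 + 1·3 = -41
  a_7 = 3·-41 + -1·-12 + -3·-1 + 1·3 = -105
  a_8 = 3·-105 + -1·-41 + -3·-12 + 1·-1 = -239
  a_9 = 3·-239 + -1·-105 + -3·-41 + 1·-12 = -501
  a_10 = 3·-501 + -1·-239 + -3·-105 + 1·-41 = -990
  a_11 = 3·-990 + -1·-501 + -3·-239 + 1·-105 = -1857
  a_12 = 3·-1857 + -1·-990 + -3·-501 + 1·-239 = -3317
  a_13 = 3·-3317 + -1·-1857 + -3·-990 + 1·-501 = -5625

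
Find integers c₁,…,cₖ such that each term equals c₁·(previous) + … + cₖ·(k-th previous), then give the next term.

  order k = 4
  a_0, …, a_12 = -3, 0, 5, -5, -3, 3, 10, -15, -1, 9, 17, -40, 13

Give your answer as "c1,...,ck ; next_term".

-1,-1,-1,1 ; 19

  a_4 = -1·-5 + -1·5 + -1·0 + 1·-3 = -3
  a_5 = -1·-3 + -1·-5 + -1·5 + 1·0 = 3
  a_6 = -1·3 + -1·-3 + -1·-5 + 1·5 = 10
  a_7 = -1·10 + -1·3 + -1·-3 + 1·-5 = -15
  a_8 = -1·-15 + -1·10 + -1·3 + 1·-3 = -1
  a_9 = -1·-1 + -1·-15 + -1·10 + 1·3 = 9
  a_10 = -1·9 + -1·-1 + -1·-15 + 1·10 = 17
  a_11 = -1·17 + -1·9 + -1·-1 + 1·-15 = -40
  a_12 = -1·-40 + -1·17 + -1·9 + 1·-1 = 13
  a_13 = -1·13 + -1·-40 + -1·17 + 1·9 = 19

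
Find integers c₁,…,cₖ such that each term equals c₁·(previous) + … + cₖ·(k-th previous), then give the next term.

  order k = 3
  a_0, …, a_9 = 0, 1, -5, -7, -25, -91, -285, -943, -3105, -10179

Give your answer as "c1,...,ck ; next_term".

  a_3 = 2·-5 + 3·1 + 4·0 = -7
  a_4 = 2·-7 + 3·-5 + 4·1 = -25
  a_5 = 2·-25 + 3·-7 + 4·-5 = -91
  a_6 = 2·-91 + 3·-25 + 4·-7 = -285
  a_7 = 2·-285 + 3·-91 + 4·-25 = -943
  a_8 = 2·-943 + 3·-285 + 4·-91 = -3105
  a_9 = 2·-3105 + 3·-943 + 4·-285 = -10179
  a_10 = 2·-10179 + 3·-3105 + 4·-943 = -33445

2,3,4 ; -33445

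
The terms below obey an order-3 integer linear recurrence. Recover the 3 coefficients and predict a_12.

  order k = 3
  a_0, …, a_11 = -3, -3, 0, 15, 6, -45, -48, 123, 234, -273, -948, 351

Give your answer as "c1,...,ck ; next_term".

  a_3 = 0·0 + -3·-3 + -2·-3 = 15
  a_4 = 0·15 + -3·0 + -2·-3 = 6
  a_5 = 0·6 + -3·15 + -2·0 = -45
  a_6 = 0·-45 + -3·6 + -2·15 = -48
  a_7 = 0·-48 + -3·-45 + -2·6 = 123
  a_8 = 0·123 + -3·-48 + -2·-45 = 234
  a_9 = 0·234 + -3·123 + -2·-48 = -273
  a_10 = 0·-273 + -3·234 + -2·123 = -948
  a_11 = 0·-948 + -3·-273 + -2·234 = 351
  a_12 = 0·351 + -3·-948 + -2·-273 = 3390

0,-3,-2 ; 3390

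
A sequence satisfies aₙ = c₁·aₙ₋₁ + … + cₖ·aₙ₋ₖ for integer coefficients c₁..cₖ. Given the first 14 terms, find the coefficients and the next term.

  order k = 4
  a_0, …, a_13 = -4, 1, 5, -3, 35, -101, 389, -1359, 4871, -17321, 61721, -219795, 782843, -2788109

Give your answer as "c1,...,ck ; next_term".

-3,3,3,-2 ; 9930029

  a_4 = -3·-3 + 3·5 + 3·1 + -2·-4 = 35
  a_5 = -3·35 + 3·-3 + 3·5 + -2·1 = -101
  a_6 = -3·-101 + 3·35 + 3·-3 + -2·5 = 389
  a_7 = -3·389 + 3·-101 + 3·35 + -2·-3 = -1359
  a_8 = -3·-1359 + 3·389 + 3·-101 + -2·35 = 4871
  a_9 = -3·4871 + 3·-1359 + 3·389 + -2·-101 = -17321
  a_10 = -3·-17321 + 3·4871 + 3·-1359 + -2·389 = 61721
  a_11 = -3·61721 + 3·-17321 + 3·4871 + -2·-1359 = -219795
  a_12 = -3·-219795 + 3·61721 + 3·-17321 + -2·4871 = 782843
  a_13 = -3·782843 + 3·-219795 + 3·61721 + -2·-17321 = -2788109
  a_14 = -3·-2788109 + 3·782843 + 3·-219795 + -2·61721 = 9930029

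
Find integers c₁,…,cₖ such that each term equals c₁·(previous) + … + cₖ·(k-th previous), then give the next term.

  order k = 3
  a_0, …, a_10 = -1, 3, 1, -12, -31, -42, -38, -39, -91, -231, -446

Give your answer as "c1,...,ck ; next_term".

  a_3 = 3·1 + -4·3 + 3·-1 = -12
  a_4 = 3·-12 + -4·1 + 3·3 = -31
  a_5 = 3·-31 + -4·-12 + 3·1 = -42
  a_6 = 3·-42 + -4·-31 + 3·-12 = -38
  a_7 = 3·-38 + -4·-42 + 3·-31 = -39
  a_8 = 3·-39 + -4·-38 + 3·-42 = -91
  a_9 = 3·-91 + -4·-39 + 3·-38 = -231
  a_10 = 3·-231 + -4·-91 + 3·-39 = -446
  a_11 = 3·-446 + -4·-231 + 3·-91 = -687

3,-4,3 ; -687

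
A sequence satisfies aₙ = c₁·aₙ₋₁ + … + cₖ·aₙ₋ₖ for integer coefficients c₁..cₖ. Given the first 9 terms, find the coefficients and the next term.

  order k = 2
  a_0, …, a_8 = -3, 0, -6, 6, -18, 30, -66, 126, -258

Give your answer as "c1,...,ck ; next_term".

  a_2 = -1·0 + 2·-3 = -6
  a_3 = -1·-6 + 2·0 = 6
  a_4 = -1·6 + 2·-6 = -18
  a_5 = -1·-18 + 2·6 = 30
  a_6 = -1·30 + 2·-18 = -66
  a_7 = -1·-66 + 2·30 = 126
  a_8 = -1·126 + 2·-66 = -258
  a_9 = -1·-258 + 2·126 = 510

-1,2 ; 510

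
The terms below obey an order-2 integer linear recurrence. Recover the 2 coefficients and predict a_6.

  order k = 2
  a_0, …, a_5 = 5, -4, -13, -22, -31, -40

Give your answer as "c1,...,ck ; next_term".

2,-1 ; -49

  a_2 = 2·-4 + -1·5 = -13
  a_3 = 2·-13 + -1·-4 = -22
  a_4 = 2·-22 + -1·-13 = -31
  a_5 = 2·-31 + -1·-22 = -40
  a_6 = 2·-40 + -1·-31 = -49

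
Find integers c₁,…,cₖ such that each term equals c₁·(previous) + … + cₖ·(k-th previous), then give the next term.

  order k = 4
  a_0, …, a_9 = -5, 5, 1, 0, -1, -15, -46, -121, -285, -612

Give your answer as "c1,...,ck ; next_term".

  a_4 = 3·0 + -1·1 + -2·5 + -2·-5 = -1
  a_5 = 3·-1 + -1·0 + -2·1 + -2·5 = -15
  a_6 = 3·-15 + -1·-1 + -2·0 + -2·1 = -46
  a_7 = 3·-46 + -1·-15 + -2·-1 + -2·0 = -121
  a_8 = 3·-121 + -1·-46 + -2·-15 + -2·-1 = -285
  a_9 = 3·-285 + -1·-121 + -2·-46 + -2·-15 = -612
  a_10 = 3·-612 + -1·-285 + -2·-121 + -2·-46 = -1217

3,-1,-2,-2 ; -1217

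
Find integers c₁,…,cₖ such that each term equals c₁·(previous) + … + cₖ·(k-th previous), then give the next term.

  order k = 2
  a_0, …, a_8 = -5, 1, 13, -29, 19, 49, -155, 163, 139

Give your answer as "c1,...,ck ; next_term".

  a_2 = -2·1 + -3·-5 = 13
  a_3 = -2·13 + -3·1 = -29
  a_4 = -2·-29 + -3·13 = 19
  a_5 = -2·19 + -3·-29 = 49
  a_6 = -2·49 + -3·19 = -155
  a_7 = -2·-155 + -3·49 = 163
  a_8 = -2·163 + -3·-155 = 139
  a_9 = -2·139 + -3·163 = -767

-2,-3 ; -767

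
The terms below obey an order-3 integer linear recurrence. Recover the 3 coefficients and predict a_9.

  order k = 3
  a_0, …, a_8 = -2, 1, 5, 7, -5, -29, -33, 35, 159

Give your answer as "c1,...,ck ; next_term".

  a_3 = 1·5 + -2·1 + -2·-2 = 7
  a_4 = 1·7 + -2·5 + -2·1 = -5
  a_5 = 1·-5 + -2·7 + -2·5 = -29
  a_6 = 1·-29 + -2·-5 + -2·7 = -33
  a_7 = 1·-33 + -2·-29 + -2·-5 = 35
  a_8 = 1·35 + -2·-33 + -2·-29 = 159
  a_9 = 1·159 + -2·35 + -2·-33 = 155

1,-2,-2 ; 155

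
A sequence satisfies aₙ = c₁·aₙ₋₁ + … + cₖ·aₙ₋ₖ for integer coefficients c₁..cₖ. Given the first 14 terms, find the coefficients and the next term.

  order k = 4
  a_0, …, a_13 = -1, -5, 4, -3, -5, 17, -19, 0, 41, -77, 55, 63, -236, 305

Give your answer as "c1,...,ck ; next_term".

-1,-1,1,-1 ; -61

  a_4 = -1·-3 + -1·4 + 1·-5 + -1·-1 = -5
  a_5 = -1·-5 + -1·-3 + 1·4 + -1·-5 = 17
  a_6 = -1·17 + -1·-5 + 1·-3 + -1·4 = -19
  a_7 = -1·-19 + -1·17 + 1·-5 + -1·-3 = 0
  a_8 = -1·0 + -1·-19 + 1·17 + -1·-5 = 41
  a_9 = -1·41 + -1·0 + 1·-19 + -1·17 = -77
  a_10 = -1·-77 + -1·41 + 1·0 + -1·-19 = 55
  a_11 = -1·55 + -1·-77 + 1·41 + -1·0 = 63
  a_12 = -1·63 + -1·55 + 1·-77 + -1·41 = -236
  a_13 = -1·-236 + -1·63 + 1·55 + -1·-77 = 305
  a_14 = -1·305 + -1·-236 + 1·63 + -1·55 = -61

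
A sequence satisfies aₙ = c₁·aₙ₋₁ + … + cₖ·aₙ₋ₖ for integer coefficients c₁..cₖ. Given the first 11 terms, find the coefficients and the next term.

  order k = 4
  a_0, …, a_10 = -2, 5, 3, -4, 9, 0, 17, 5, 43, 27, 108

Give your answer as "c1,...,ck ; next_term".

0,2,1,1 ; 102

  a_4 = 0·-4 + 2·3 + 1·5 + 1·-2 = 9
  a_5 = 0·9 + 2·-4 + 1·3 + 1·5 = 0
  a_6 = 0·0 + 2·9 + 1·-4 + 1·3 = 17
  a_7 = 0·17 + 2·0 + 1·9 + 1·-4 = 5
  a_8 = 0·5 + 2·17 + 1·0 + 1·9 = 43
  a_9 = 0·43 + 2·5 + 1·17 + 1·0 = 27
  a_10 = 0·27 + 2·43 + 1·5 + 1·17 = 108
  a_11 = 0·108 + 2·27 + 1·43 + 1·5 = 102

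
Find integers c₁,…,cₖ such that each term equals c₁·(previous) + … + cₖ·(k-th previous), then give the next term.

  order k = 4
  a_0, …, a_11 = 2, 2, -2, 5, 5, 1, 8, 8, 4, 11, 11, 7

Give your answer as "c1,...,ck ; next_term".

1,0,1,-1 ; 14

  a_4 = 1·5 + 0·-2 + 1·2 + -1·2 = 5
  a_5 = 1·5 + 0·5 + 1·-2 + -1·2 = 1
  a_6 = 1·1 + 0·5 + 1·5 + -1·-2 = 8
  a_7 = 1·8 + 0·1 + 1·5 + -1·5 = 8
  a_8 = 1·8 + 0·8 + 1·1 + -1·5 = 4
  a_9 = 1·4 + 0·8 + 1·8 + -1·1 = 11
  a_10 = 1·11 + 0·4 + 1·8 + -1·8 = 11
  a_11 = 1·11 + 0·11 + 1·4 + -1·8 = 7
  a_12 = 1·7 + 0·11 + 1·11 + -1·4 = 14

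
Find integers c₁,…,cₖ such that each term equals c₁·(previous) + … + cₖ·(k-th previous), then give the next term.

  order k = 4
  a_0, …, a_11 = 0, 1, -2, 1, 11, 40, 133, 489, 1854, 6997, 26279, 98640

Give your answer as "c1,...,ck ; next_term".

  a_4 = 4·1 + -2·-2 + 3·1 + 4·0 = 11
  a_5 = 4·11 + -2·1 + 3·-2 + 4·1 = 40
  a_6 = 4·40 + -2·11 + 3·1 + 4·-2 = 133
  a_7 = 4·133 + -2·40 + 3·11 + 4·1 = 489
  a_8 = 4·489 + -2·133 + 3·40 + 4·11 = 1854
  a_9 = 4·1854 + -2·489 + 3·133 + 4·40 = 6997
  a_10 = 4·6997 + -2·1854 + 3·489 + 4·133 = 26279
  a_11 = 4·26279 + -2·6997 + 3·1854 + 4·489 = 98640
  a_12 = 4·98640 + -2·26279 + 3·6997 + 4·1854 = 370409

4,-2,3,4 ; 370409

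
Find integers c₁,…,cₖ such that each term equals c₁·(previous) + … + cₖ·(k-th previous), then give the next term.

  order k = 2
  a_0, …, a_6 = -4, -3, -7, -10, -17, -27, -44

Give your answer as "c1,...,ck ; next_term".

  a_2 = 1·-3 + 1·-4 = -7
  a_3 = 1·-7 + 1·-3 = -10
  a_4 = 1·-10 + 1·-7 = -17
  a_5 = 1·-17 + 1·-10 = -27
  a_6 = 1·-27 + 1·-17 = -44
  a_7 = 1·-44 + 1·-27 = -71

1,1 ; -71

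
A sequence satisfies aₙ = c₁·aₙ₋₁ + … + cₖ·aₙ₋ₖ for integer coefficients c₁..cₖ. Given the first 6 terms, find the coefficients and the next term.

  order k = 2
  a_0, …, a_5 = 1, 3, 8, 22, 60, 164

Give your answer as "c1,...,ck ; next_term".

  a_2 = 2·3 + 2·1 = 8
  a_3 = 2·8 + 2·3 = 22
  a_4 = 2·22 + 2·8 = 60
  a_5 = 2·60 + 2·22 = 164
  a_6 = 2·164 + 2·60 = 448

2,2 ; 448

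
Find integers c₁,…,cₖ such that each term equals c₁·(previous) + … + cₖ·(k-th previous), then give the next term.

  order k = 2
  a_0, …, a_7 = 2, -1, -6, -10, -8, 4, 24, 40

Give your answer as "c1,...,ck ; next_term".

2,-2 ; 32

  a_2 = 2·-1 + -2·2 = -6
  a_3 = 2·-6 + -2·-1 = -10
  a_4 = 2·-10 + -2·-6 = -8
  a_5 = 2·-8 + -2·-10 = 4
  a_6 = 2·4 + -2·-8 = 24
  a_7 = 2·24 + -2·4 = 40
  a_8 = 2·40 + -2·24 = 32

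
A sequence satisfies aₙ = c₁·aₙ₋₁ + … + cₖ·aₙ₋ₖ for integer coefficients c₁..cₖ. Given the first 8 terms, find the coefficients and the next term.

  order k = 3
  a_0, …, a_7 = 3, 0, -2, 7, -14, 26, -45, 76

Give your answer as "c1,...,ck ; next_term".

-2,0,1 ; -126

  a_3 = -2·-2 + 0·0 + 1·3 = 7
  a_4 = -2·7 + 0·-2 + 1·0 = -14
  a_5 = -2·-14 + 0·7 + 1·-2 = 26
  a_6 = -2·26 + 0·-14 + 1·7 = -45
  a_7 = -2·-45 + 0·26 + 1·-14 = 76
  a_8 = -2·76 + 0·-45 + 1·26 = -126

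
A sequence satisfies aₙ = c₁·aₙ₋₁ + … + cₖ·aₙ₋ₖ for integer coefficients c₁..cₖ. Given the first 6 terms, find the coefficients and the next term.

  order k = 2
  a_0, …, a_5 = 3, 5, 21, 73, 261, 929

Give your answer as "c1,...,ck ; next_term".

  a_2 = 3·5 + 2·3 = 21
  a_3 = 3·21 + 2·5 = 73
  a_4 = 3·73 + 2·21 = 261
  a_5 = 3·261 + 2·73 = 929
  a_6 = 3·929 + 2·261 = 3309

3,2 ; 3309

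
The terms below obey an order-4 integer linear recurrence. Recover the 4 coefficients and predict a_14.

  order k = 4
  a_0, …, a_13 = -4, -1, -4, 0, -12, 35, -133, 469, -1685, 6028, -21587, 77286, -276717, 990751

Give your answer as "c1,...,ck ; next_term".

-3,2,0,1 ; -3547274

  a_4 = -3·0 + 2·-4 + 0·-1 + 1·-4 = -12
  a_5 = -3·-12 + 2·0 + 0·-4 + 1·-1 = 35
  a_6 = -3·35 + 2·-12 + 0·0 + 1·-4 = -133
  a_7 = -3·-133 + 2·35 + 0·-12 + 1·0 = 469
  a_8 = -3·469 + 2·-133 + 0·35 + 1·-12 = -1685
  a_9 = -3·-1685 + 2·469 + 0·-133 + 1·35 = 6028
  a_10 = -3·6028 + 2·-1685 + 0·469 + 1·-133 = -21587
  a_11 = -3·-21587 + 2·6028 + 0·-1685 + 1·469 = 77286
  a_12 = -3·77286 + 2·-21587 + 0·6028 + 1·-1685 = -276717
  a_13 = -3·-276717 + 2·77286 + 0·-21587 + 1·6028 = 990751
  a_14 = -3·990751 + 2·-276717 + 0·77286 + 1·-21587 = -3547274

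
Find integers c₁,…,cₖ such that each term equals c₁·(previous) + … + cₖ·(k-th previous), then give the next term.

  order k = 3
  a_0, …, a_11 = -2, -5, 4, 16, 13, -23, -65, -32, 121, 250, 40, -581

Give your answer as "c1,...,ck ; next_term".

1,-2,-1 ; -911

  a_3 = 1·4 + -2·-5 + -1·-2 = 16
  a_4 = 1·16 + -2·4 + -1·-5 = 13
  a_5 = 1·13 + -2·16 + -1·4 = -23
  a_6 = 1·-23 + -2·13 + -1·16 = -65
  a_7 = 1·-65 + -2·-23 + -1·13 = -32
  a_8 = 1·-32 + -2·-65 + -1·-23 = 121
  a_9 = 1·121 + -2·-32 + -1·-65 = 250
  a_10 = 1·250 + -2·121 + -1·-32 = 40
  a_11 = 1·40 + -2·250 + -1·121 = -581
  a_12 = 1·-581 + -2·40 + -1·250 = -911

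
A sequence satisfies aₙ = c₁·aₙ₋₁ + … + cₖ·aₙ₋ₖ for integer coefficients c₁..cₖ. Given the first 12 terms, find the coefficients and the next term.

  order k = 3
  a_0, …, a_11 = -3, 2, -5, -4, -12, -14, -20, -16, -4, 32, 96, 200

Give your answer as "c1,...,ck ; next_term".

  a_3 = 2·-5 + 0·2 + -2·-3 = -4
  a_4 = 2·-4 + 0·-5 + -2·2 = -12
  a_5 = 2·-12 + 0·-4 + -2·-5 = -14
  a_6 = 2·-14 + 0·-12 + -2·-4 = -20
  a_7 = 2·-20 + 0·-14 + -2·-12 = -16
  a_8 = 2·-16 + 0·-20 + -2·-14 = -4
  a_9 = 2·-4 + 0·-16 + -2·-20 = 32
  a_10 = 2·32 + 0·-4 + -2·-16 = 96
  a_11 = 2·96 + 0·32 + -2·-4 = 200
  a_12 = 2·200 + 0·96 + -2·32 = 336

2,0,-2 ; 336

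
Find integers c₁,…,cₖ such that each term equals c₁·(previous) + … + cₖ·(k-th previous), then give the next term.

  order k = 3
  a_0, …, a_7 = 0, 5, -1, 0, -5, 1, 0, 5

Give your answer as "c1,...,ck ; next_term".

  a_3 = 0·-1 + 0·5 + -1·0 = 0
  a_4 = 0·0 + 0·-1 + -1·5 = -5
  a_5 = 0·-5 + 0·0 + -1·-1 = 1
  a_6 = 0·1 + 0·-5 + -1·0 = 0
  a_7 = 0·0 + 0·1 + -1·-5 = 5
  a_8 = 0·5 + 0·0 + -1·1 = -1

0,0,-1 ; -1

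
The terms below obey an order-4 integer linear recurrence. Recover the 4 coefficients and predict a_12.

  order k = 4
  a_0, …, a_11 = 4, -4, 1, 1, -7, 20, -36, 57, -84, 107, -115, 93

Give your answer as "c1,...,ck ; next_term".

-2,-1,-1,-2 ; -10

  a_4 = -2·1 + -1·1 + -1·-4 + -2·4 = -7
  a_5 = -2·-7 + -1·1 + -1·1 + -2·-4 = 20
  a_6 = -2·20 + -1·-7 + -1·1 + -2·1 = -36
  a_7 = -2·-36 + -1·20 + -1·-7 + -2·1 = 57
  a_8 = -2·57 + -1·-36 + -1·20 + -2·-7 = -84
  a_9 = -2·-84 + -1·57 + -1·-36 + -2·20 = 107
  a_10 = -2·107 + -1·-84 + -1·57 + -2·-36 = -115
  a_11 = -2·-115 + -1·107 + -1·-84 + -2·57 = 93
  a_12 = -2·93 + -1·-115 + -1·107 + -2·-84 = -10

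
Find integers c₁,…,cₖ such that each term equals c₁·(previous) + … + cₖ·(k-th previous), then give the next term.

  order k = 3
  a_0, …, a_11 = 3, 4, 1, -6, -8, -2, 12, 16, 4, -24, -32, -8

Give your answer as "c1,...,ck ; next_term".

0,0,-2 ; 48

  a_3 = 0·1 + 0·4 + -2·3 = -6
  a_4 = 0·-6 + 0·1 + -2·4 = -8
  a_5 = 0·-8 + 0·-6 + -2·1 = -2
  a_6 = 0·-2 + 0·-8 + -2·-6 = 12
  a_7 = 0·12 + 0·-2 + -2·-8 = 16
  a_8 = 0·16 + 0·12 + -2·-2 = 4
  a_9 = 0·4 + 0·16 + -2·12 = -24
  a_10 = 0·-24 + 0·4 + -2·16 = -32
  a_11 = 0·-32 + 0·-24 + -2·4 = -8
  a_12 = 0·-8 + 0·-32 + -2·-24 = 48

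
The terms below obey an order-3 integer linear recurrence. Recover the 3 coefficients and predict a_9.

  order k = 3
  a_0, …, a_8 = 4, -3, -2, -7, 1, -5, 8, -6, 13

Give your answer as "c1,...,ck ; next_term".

  a_3 = 0·-2 + 1·-3 + -1·4 = -7
  a_4 = 0·-7 + 1·-2 + -1·-3 = 1
  a_5 = 0·1 + 1·-7 + -1·-2 = -5
  a_6 = 0·-5 + 1·1 + -1·-7 = 8
  a_7 = 0·8 + 1·-5 + -1·1 = -6
  a_8 = 0·-6 + 1·8 + -1·-5 = 13
  a_9 = 0·13 + 1·-6 + -1·8 = -14

0,1,-1 ; -14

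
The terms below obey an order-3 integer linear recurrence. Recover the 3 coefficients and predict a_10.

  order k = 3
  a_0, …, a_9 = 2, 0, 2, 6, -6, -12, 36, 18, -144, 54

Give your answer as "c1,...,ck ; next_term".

  a_3 = 0·2 + -3·0 + 3·2 = 6
  a_4 = 0·6 + -3·2 + 3·0 = -6
  a_5 = 0·-6 + -3·6 + 3·2 = -12
  a_6 = 0·-12 + -3·-6 + 3·6 = 36
  a_7 = 0·36 + -3·-12 + 3·-6 = 18
  a_8 = 0·18 + -3·36 + 3·-12 = -144
  a_9 = 0·-144 + -3·18 + 3·36 = 54
  a_10 = 0·54 + -3·-144 + 3·18 = 486

0,-3,3 ; 486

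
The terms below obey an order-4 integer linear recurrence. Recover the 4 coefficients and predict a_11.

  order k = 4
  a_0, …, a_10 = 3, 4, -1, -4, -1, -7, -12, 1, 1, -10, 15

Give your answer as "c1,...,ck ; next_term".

  a_4 = 1·-4 + -1·-1 + 2·4 + -2·3 = -1
  a_5 = 1·-1 + -1·-4 + 2·-1 + -2·4 = -7
  a_6 = 1·-7 + -1·-1 + 2·-4 + -2·-1 = -12
  a_7 = 1·-12 + -1·-7 + 2·-1 + -2·-4 = 1
  a_8 = 1·1 + -1·-12 + 2·-7 + -2·-1 = 1
  a_9 = 1·1 + -1·1 + 2·-12 + -2·-7 = -10
  a_10 = 1·-10 + -1·1 + 2·1 + -2·-12 = 15
  a_11 = 1·15 + -1·-10 + 2·1 + -2·1 = 25

1,-1,2,-2 ; 25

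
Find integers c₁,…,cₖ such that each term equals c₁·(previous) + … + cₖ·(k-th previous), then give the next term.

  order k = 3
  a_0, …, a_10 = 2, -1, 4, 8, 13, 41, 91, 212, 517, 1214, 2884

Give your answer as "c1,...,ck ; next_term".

  a_3 = 1·4 + 2·-1 + 3·2 = 8
  a_4 = 1·8 + 2·4 + 3·-1 = 13
  a_5 = 1·13 + 2·8 + 3·4 = 41
  a_6 = 1·41 + 2·13 + 3·8 = 91
  a_7 = 1·91 + 2·41 + 3·13 = 212
  a_8 = 1·212 + 2·91 + 3·41 = 517
  a_9 = 1·517 + 2·212 + 3·91 = 1214
  a_10 = 1·1214 + 2·517 + 3·212 = 2884
  a_11 = 1·2884 + 2·1214 + 3·517 = 6863

1,2,3 ; 6863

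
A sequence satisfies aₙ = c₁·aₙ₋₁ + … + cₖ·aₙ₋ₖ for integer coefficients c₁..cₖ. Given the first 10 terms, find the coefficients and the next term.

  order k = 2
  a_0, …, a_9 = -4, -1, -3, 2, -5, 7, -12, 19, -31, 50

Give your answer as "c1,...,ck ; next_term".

-1,1 ; -81

  a_2 = -1·-1 + 1·-4 = -3
  a_3 = -1·-3 + 1·-1 = 2
  a_4 = -1·2 + 1·-3 = -5
  a_5 = -1·-5 + 1·2 = 7
  a_6 = -1·7 + 1·-5 = -12
  a_7 = -1·-12 + 1·7 = 19
  a_8 = -1·19 + 1·-12 = -31
  a_9 = -1·-31 + 1·19 = 50
  a_10 = -1·50 + 1·-31 = -81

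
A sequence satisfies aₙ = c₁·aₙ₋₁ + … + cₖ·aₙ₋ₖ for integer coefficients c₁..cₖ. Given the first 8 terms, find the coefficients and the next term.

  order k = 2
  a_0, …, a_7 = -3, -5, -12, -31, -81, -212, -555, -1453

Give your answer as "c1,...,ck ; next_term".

  a_2 = 3·-5 + -1·-3 = -12
  a_3 = 3·-12 + -1·-5 = -31
  a_4 = 3·-31 + -1·-12 = -81
  a_5 = 3·-81 + -1·-31 = -212
  a_6 = 3·-212 + -1·-81 = -555
  a_7 = 3·-555 + -1·-212 = -1453
  a_8 = 3·-1453 + -1·-555 = -3804

3,-1 ; -3804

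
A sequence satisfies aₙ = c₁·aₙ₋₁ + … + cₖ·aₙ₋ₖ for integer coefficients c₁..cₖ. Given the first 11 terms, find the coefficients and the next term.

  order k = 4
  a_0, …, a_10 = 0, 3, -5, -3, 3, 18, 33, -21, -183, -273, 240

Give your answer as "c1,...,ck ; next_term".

1,-3,-3,-3 ; 1671

  a_4 = 1·-3 + -3·-5 + -3·3 + -3·0 = 3
  a_5 = 1·3 + -3·-3 + -3·-5 + -3·3 = 18
  a_6 = 1·18 + -3·3 + -3·-3 + -3·-5 = 33
  a_7 = 1·33 + -3·18 + -3·3 + -3·-3 = -21
  a_8 = 1·-21 + -3·33 + -3·18 + -3·3 = -183
  a_9 = 1·-183 + -3·-21 + -3·33 + -3·18 = -273
  a_10 = 1·-273 + -3·-183 + -3·-21 + -3·33 = 240
  a_11 = 1·240 + -3·-273 + -3·-183 + -3·-21 = 1671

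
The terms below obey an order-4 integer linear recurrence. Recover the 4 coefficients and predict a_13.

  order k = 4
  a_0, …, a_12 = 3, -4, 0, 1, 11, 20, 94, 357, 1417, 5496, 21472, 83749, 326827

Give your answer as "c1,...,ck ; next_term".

3,3,1,4 ; 1275184

  a_4 = 3·1 + 3·0 + 1·-4 + 4·3 = 11
  a_5 = 3·11 + 3·1 + 1·0 + 4·-4 = 20
  a_6 = 3·20 + 3·11 + 1·1 + 4·0 = 94
  a_7 = 3·94 + 3·20 + 1·11 + 4·1 = 357
  a_8 = 3·357 + 3·94 + 1·20 + 4·11 = 1417
  a_9 = 3·1417 + 3·357 + 1·94 + 4·20 = 5496
  a_10 = 3·5496 + 3·1417 + 1·357 + 4·94 = 21472
  a_11 = 3·21472 + 3·5496 + 1·1417 + 4·357 = 83749
  a_12 = 3·83749 + 3·21472 + 1·5496 + 4·1417 = 326827
  a_13 = 3·326827 + 3·83749 + 1·21472 + 4·5496 = 1275184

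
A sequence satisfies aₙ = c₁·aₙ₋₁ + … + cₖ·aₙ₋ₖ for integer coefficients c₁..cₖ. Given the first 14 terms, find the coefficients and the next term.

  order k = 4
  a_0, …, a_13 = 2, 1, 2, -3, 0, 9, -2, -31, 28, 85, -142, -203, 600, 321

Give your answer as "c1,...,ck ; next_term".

  a_4 = -1·-3 + -3·2 + -1·1 + 2·2 = 0
  a_5 = -1·0 + -3·-3 + -1·2 + 2·1 = 9
  a_6 = -1·9 + -3·0 + -1·-3 + 2·2 = -2
  a_7 = -1·-2 + -3·9 + -1·0 + 2·-3 = -31
  a_8 = -1·-31 + -3·-2 + -1·9 + 2·0 = 28
  a_9 = -1·28 + -3·-31 + -1·-2 + 2·9 = 85
  a_10 = -1·85 + -3·28 + -1·-31 + 2·-2 = -142
  a_11 = -1·-142 + -3·85 + -1·28 + 2·-31 = -203
  a_12 = -1·-203 + -3·-142 + -1·85 + 2·28 = 600
  a_13 = -1·600 + -3·-203 + -1·-142 + 2·85 = 321
  a_14 = -1·321 + -3·600 + -1·-203 + 2·-142 = -2202

-1,-3,-1,2 ; -2202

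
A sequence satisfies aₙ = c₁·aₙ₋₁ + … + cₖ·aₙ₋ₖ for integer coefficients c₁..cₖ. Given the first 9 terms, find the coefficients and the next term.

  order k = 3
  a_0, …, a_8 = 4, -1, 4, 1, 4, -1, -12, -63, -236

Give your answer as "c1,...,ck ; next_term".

  a_3 = 4·4 + -1·-1 + -4·4 = 1
  a_4 = 4·1 + -1·4 + -4·-1 = 4
  a_5 = 4·4 + -1·1 + -4·4 = -1
  a_6 = 4·-1 + -1·4 + -4·1 = -12
  a_7 = 4·-12 + -1·-1 + -4·4 = -63
  a_8 = 4·-63 + -1·-12 + -4·-1 = -236
  a_9 = 4·-236 + -1·-63 + -4·-12 = -833

4,-1,-4 ; -833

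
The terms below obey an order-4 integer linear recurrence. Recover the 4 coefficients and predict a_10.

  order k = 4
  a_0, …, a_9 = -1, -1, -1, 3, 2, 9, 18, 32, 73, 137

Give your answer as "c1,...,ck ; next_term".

  a_4 = 1·3 + 2·-1 + 1·-1 + -2·-1 = 2
  a_5 = 1·2 + 2·3 + 1·-1 + -2·-1 = 9
  a_6 = 1·9 + 2·2 + 1·3 + -2·-1 = 18
  a_7 = 1·18 + 2·9 + 1·2 + -2·3 = 32
  a_8 = 1·32 + 2·18 + 1·9 + -2·2 = 73
  a_9 = 1·73 + 2·32 + 1·18 + -2·9 = 137
  a_10 = 1·137 + 2·73 + 1·32 + -2·18 = 279

1,2,1,-2 ; 279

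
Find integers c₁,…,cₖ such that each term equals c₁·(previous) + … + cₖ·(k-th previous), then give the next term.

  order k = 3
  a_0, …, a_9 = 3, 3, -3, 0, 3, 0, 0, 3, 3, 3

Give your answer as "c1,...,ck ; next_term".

1,0,1 ; 6

  a_3 = 1·-3 + 0·3 + 1·3 = 0
  a_4 = 1·0 + 0·-3 + 1·3 = 3
  a_5 = 1·3 + 0·0 + 1·-3 = 0
  a_6 = 1·0 + 0·3 + 1·0 = 0
  a_7 = 1·0 + 0·0 + 1·3 = 3
  a_8 = 1·3 + 0·0 + 1·0 = 3
  a_9 = 1·3 + 0·3 + 1·0 = 3
  a_10 = 1·3 + 0·3 + 1·3 = 6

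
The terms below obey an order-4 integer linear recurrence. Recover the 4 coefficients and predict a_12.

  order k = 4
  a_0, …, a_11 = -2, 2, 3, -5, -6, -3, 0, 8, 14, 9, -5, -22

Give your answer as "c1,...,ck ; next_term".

  a_4 = 1·-5 + -1·3 + 0·2 + -1·-2 = -6
  a_5 = 1·-6 + -1·-5 + 0·3 + -1·2 = -3
  a_6 = 1·-3 + -1·-6 + 0·-5 + -1·3 = 0
  a_7 = 1·0 + -1·-3 + 0·-6 + -1·-5 = 8
  a_8 = 1·8 + -1·0 + 0·-3 + -1·-6 = 14
  a_9 = 1·14 + -1·8 + 0·0 + -1·-3 = 9
  a_10 = 1·9 + -1·14 + 0·8 + -1·0 = -5
  a_11 = 1·-5 + -1·9 + 0·14 + -1·8 = -22
  a_12 = 1·-22 + -1·-5 + 0·9 + -1·14 = -31

1,-1,0,-1 ; -31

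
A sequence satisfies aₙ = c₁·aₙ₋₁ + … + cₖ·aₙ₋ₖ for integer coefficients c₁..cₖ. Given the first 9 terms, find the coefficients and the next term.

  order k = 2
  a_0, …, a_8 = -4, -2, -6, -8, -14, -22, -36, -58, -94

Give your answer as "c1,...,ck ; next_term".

  a_2 = 1·-2 + 1·-4 = -6
  a_3 = 1·-6 + 1·-2 = -8
  a_4 = 1·-8 + 1·-6 = -14
  a_5 = 1·-14 + 1·-8 = -22
  a_6 = 1·-22 + 1·-14 = -36
  a_7 = 1·-36 + 1·-22 = -58
  a_8 = 1·-58 + 1·-36 = -94
  a_9 = 1·-94 + 1·-58 = -152

1,1 ; -152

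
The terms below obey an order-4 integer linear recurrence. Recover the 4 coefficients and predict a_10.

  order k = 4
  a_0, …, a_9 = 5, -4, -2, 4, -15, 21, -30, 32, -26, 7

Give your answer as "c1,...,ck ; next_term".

-1,1,1,-1 ; 29

  a_4 = -1·4 + 1·-2 + 1·-4 + -1·5 = -15
  a_5 = -1·-15 + 1·4 + 1·-2 + -1·-4 = 21
  a_6 = -1·21 + 1·-15 + 1·4 + -1·-2 = -30
  a_7 = -1·-30 + 1·21 + 1·-15 + -1·4 = 32
  a_8 = -1·32 + 1·-30 + 1·21 + -1·-15 = -26
  a_9 = -1·-26 + 1·32 + 1·-30 + -1·21 = 7
  a_10 = -1·7 + 1·-26 + 1·32 + -1·-30 = 29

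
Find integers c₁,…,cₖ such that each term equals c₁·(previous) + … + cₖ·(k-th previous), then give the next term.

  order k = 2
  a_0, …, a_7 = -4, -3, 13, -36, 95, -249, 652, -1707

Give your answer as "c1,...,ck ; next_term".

  a_2 = -3·-3 + -1·-4 = 13
  a_3 = -3·13 + -1·-3 = -36
  a_4 = -3·-36 + -1·13 = 95
  a_5 = -3·95 + -1·-36 = -249
  a_6 = -3·-249 + -1·95 = 652
  a_7 = -3·652 + -1·-249 = -1707
  a_8 = -3·-1707 + -1·652 = 4469

-3,-1 ; 4469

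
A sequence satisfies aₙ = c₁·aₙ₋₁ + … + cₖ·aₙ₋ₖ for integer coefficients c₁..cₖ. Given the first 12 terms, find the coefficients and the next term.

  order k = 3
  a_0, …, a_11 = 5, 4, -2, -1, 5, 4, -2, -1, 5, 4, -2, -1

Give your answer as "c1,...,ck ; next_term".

  a_3 = 1·-2 + -1·4 + 1·5 = -1
  a_4 = 1·-1 + -1·-2 + 1·4 = 5
  a_5 = 1·5 + -1·-1 + 1·-2 = 4
  a_6 = 1·4 + -1·5 + 1·-1 = -2
  a_7 = 1·-2 + -1·4 + 1·5 = -1
  a_8 = 1·-1 + -1·-2 + 1·4 = 5
  a_9 = 1·5 + -1·-1 + 1·-2 = 4
  a_10 = 1·4 + -1·5 + 1·-1 = -2
  a_11 = 1·-2 + -1·4 + 1·5 = -1
  a_12 = 1·-1 + -1·-2 + 1·4 = 5

1,-1,1 ; 5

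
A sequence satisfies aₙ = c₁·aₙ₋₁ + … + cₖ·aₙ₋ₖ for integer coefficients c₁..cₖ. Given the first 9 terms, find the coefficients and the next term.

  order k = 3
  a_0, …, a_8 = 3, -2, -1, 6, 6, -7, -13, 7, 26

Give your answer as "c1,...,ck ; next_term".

  a_3 = 1·-1 + -2·-2 + 1·3 = 6
  a_4 = 1·6 + -2·-1 + 1·-2 = 6
  a_5 = 1·6 + -2·6 + 1·-1 = -7
  a_6 = 1·-7 + -2·6 + 1·6 = -13
  a_7 = 1·-13 + -2·-7 + 1·6 = 7
  a_8 = 1·7 + -2·-13 + 1·-7 = 26
  a_9 = 1·26 + -2·7 + 1·-13 = -1

1,-2,1 ; -1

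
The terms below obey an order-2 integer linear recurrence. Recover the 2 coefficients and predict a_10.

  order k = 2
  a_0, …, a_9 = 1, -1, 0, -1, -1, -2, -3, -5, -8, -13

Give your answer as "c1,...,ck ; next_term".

  a_2 = 1·-1 + 1·1 = 0
  a_3 = 1·0 + 1·-1 = -1
  a_4 = 1·-1 + 1·0 = -1
  a_5 = 1·-1 + 1·-1 = -2
  a_6 = 1·-2 + 1·-1 = -3
  a_7 = 1·-3 + 1·-2 = -5
  a_8 = 1·-5 + 1·-3 = -8
  a_9 = 1·-8 + 1·-5 = -13
  a_10 = 1·-13 + 1·-8 = -21

1,1 ; -21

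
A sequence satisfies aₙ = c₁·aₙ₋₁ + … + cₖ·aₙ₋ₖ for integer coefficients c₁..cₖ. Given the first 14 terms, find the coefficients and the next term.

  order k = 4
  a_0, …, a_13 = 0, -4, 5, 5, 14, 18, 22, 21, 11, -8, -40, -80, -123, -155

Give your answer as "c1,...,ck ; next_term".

  a_4 = 1·5 + 1·5 + -1·-4 + -1·0 = 14
  a_5 = 1·14 + 1·5 + -1·5 + -1·-4 = 18
  a_6 = 1·18 + 1·14 + -1·5 + -1·5 = 22
  a_7 = 1·22 + 1·18 + -1·14 + -1·5 = 21
  a_8 = 1·21 + 1·22 + -1·18 + -1·14 = 11
  a_9 = 1·11 + 1·21 + -1·22 + -1·18 = -8
  a_10 = 1·-8 + 1·11 + -1·21 + -1·22 = -40
  a_11 = 1·-40 + 1·-8 + -1·11 + -1·21 = -80
  a_12 = 1·-80 + 1·-40 + -1·-8 + -1·11 = -123
  a_13 = 1·-123 + 1·-80 + -1·-40 + -1·-8 = -155
  a_14 = 1·-155 + 1·-123 + -1·-80 + -1·-40 = -158

1,1,-1,-1 ; -158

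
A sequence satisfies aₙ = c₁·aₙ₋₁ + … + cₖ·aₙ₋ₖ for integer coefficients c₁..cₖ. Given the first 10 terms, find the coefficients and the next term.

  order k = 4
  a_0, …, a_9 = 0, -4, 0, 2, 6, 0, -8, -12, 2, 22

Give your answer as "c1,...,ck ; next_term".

1,-1,-1,1 ; 24

  a_4 = 1·2 + -1·0 + -1·-4 + 1·0 = 6
  a_5 = 1·6 + -1·2 + -1·0 + 1·-4 = 0
  a_6 = 1·0 + -1·6 + -1·2 + 1·0 = -8
  a_7 = 1·-8 + -1·0 + -1·6 + 1·2 = -12
  a_8 = 1·-12 + -1·-8 + -1·0 + 1·6 = 2
  a_9 = 1·2 + -1·-12 + -1·-8 + 1·0 = 22
  a_10 = 1·22 + -1·2 + -1·-12 + 1·-8 = 24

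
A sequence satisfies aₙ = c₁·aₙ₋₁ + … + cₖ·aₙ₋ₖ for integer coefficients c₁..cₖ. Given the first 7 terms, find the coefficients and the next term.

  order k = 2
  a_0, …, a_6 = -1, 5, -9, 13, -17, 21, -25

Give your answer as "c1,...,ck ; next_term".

-2,-1 ; 29

  a_2 = -2·5 + -1·-1 = -9
  a_3 = -2·-9 + -1·5 = 13
  a_4 = -2·13 + -1·-9 = -17
  a_5 = -2·-17 + -1·13 = 21
  a_6 = -2·21 + -1·-17 = -25
  a_7 = -2·-25 + -1·21 = 29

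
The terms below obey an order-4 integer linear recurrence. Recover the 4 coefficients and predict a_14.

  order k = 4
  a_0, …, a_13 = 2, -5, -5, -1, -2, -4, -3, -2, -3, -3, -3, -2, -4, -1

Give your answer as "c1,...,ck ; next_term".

  a_4 = -1·-1 + 1·-5 + 0·-5 + 1·2 = -2
  a_5 = -1·-2 + 1·-1 + 0·-5 + 1·-5 = -4
  a_6 = -1·-4 + 1·-2 + 0·-1 + 1·-5 = -3
  a_7 = -1·-3 + 1·-4 + 0·-2 + 1·-1 = -2
  a_8 = -1·-2 + 1·-3 + 0·-4 + 1·-2 = -3
  a_9 = -1·-3 + 1·-2 + 0·-3 + 1·-4 = -3
  a_10 = -1·-3 + 1·-3 + 0·-2 + 1·-3 = -3
  a_11 = -1·-3 + 1·-3 + 0·-3 + 1·-2 = -2
  a_12 = -1·-2 + 1·-3 + 0·-3 + 1·-3 = -4
  a_13 = -1·-4 + 1·-2 + 0·-3 + 1·-3 = -1
  a_14 = -1·-1 + 1·-4 + 0·-2 + 1·-3 = -6

-1,1,0,1 ; -6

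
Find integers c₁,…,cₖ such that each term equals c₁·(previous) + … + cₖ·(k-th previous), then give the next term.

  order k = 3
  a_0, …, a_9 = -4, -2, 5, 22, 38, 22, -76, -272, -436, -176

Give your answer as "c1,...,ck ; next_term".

  a_3 = 2·5 + -2·-2 + -2·-4 = 22
  a_4 = 2·22 + -2·5 + -2·-2 = 38
  a_5 = 2·38 + -2·22 + -2·5 = 22
  a_6 = 2·22 + -2·38 + -2·22 = -76
  a_7 = 2·-76 + -2·22 + -2·38 = -272
  a_8 = 2·-272 + -2·-76 + -2·22 = -436
  a_9 = 2·-436 + -2·-272 + -2·-76 = -176
  a_10 = 2·-176 + -2·-436 + -2·-272 = 1064

2,-2,-2 ; 1064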